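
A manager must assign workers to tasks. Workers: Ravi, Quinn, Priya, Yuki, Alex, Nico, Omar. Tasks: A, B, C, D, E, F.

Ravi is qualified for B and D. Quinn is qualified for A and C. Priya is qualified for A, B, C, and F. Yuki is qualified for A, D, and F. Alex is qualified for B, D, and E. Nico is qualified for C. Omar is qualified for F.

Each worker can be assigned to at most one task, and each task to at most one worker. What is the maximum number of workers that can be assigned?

One maximum matching: Ravi-D, Quinn-A, Priya-B, Yuki-F, Alex-E, Nico-C.
The set {Ravi, Quinn, Priya, Yuki, Nico, Omar} has only 5 neighbours ({A, B, C, D, F}), so by Hall's theorem at most 6 of the 7 workers can be matched.

6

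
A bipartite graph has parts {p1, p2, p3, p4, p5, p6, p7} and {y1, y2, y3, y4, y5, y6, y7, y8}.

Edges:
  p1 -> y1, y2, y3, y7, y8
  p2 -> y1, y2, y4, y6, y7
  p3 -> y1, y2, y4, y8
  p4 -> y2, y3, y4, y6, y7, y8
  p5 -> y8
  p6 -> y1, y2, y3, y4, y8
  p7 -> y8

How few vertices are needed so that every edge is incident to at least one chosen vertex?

6

A maximum matching has 6 edges (e.g. p1–y3, p2–y6, p3–y1, p4–y7, p5–y8, p6–y4).
By König's theorem the minimum vertex cover has the same size. One such cover is {p1, p2, p3, p4, p6, y8}.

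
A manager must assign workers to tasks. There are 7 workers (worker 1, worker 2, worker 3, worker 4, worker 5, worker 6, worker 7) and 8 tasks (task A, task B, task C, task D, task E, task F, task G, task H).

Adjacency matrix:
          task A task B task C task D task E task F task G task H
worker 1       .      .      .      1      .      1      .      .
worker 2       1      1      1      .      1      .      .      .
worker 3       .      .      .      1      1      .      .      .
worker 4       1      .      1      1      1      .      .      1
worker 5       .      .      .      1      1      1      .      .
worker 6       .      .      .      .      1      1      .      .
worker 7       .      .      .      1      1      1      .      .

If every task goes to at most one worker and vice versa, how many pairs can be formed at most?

5

For example, pair worker 1-task F, worker 2-task A, worker 3-task D, worker 4-task C, worker 5-task E.
The set {worker 1, worker 3, worker 5, worker 6, worker 7} has only 3 neighbours ({task D, task E, task F}), so by Hall's theorem at most 5 of the 7 workers can be matched.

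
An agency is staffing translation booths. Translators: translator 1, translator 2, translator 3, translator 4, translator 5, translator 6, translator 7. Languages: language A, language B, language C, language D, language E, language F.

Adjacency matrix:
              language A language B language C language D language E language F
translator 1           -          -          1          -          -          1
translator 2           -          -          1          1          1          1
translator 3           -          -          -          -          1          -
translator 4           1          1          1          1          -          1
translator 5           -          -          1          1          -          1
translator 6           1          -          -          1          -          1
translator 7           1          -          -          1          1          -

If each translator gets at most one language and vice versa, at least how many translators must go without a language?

1

For example, pair translator 1–language C, translator 2–language F, translator 3–language E, translator 4–language B, translator 5–language D, translator 6–language A.
The set {translator 1, translator 2, translator 3, translator 5, translator 6, translator 7} has only 5 neighbours ({language A, language C, language D, language E, language F}), so by Hall's theorem at most 6 of the 7 translators can be matched.
That matches 6 of the 7, leaving 1 unmatched; no matching can do better.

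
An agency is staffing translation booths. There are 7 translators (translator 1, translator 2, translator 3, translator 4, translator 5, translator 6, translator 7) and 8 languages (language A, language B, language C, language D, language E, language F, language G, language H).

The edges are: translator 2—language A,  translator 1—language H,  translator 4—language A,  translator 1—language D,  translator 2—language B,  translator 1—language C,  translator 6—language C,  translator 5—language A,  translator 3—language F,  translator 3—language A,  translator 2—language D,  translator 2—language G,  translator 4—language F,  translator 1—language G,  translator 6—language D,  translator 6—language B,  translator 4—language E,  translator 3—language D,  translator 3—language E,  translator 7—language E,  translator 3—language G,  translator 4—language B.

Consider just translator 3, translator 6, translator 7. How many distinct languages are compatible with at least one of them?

The union of neighbours of {translator 3, translator 6, translator 7} is {language A, language B, language C, language D, language E, language F, language G}, which has 7 elements.
Since |N(S)| = 7 ≥ |S| = 3, Hall's condition holds for this subset.

7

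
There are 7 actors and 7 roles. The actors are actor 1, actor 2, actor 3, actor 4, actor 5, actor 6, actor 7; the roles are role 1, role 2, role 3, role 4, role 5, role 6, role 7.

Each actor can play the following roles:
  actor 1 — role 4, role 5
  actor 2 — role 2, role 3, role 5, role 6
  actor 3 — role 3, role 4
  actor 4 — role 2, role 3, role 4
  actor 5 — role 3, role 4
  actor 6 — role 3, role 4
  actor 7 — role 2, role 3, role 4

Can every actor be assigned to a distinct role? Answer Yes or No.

The set {actor 3, actor 4, actor 5, actor 6, actor 7} has only 3 neighbours ({role 2, role 3, role 4}), so by Hall's theorem at most 5 of the 7 actors can be matched.
Hence no matching covers every actor.

No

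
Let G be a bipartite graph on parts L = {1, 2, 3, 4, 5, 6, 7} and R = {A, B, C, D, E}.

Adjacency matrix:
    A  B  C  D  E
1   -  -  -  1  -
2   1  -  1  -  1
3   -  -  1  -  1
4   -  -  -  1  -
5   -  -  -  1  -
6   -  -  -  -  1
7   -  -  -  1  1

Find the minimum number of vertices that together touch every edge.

4

{2, 3, D, E} is a vertex cover of size 4: every edge has an endpoint in this set.
No smaller cover exists because 1–D, 2–A, 3–C, 6–E is a matching of size 4, and a cover must include an endpoint of each of these disjoint edges (König's theorem).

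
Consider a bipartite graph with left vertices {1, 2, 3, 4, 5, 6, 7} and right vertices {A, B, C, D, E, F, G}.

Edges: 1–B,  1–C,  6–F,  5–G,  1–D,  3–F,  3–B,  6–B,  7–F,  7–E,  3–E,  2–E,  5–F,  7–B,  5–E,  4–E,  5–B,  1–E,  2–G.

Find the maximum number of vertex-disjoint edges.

5

A valid assignment of size 5: 1-C, 2-G, 3-F, 4-E, 5-B.
The set {2, 3, 4, 5, 6, 7} has only 4 neighbours ({B, E, F, G}), so by Hall's theorem at most 5 of the 7 left vertices can be matched.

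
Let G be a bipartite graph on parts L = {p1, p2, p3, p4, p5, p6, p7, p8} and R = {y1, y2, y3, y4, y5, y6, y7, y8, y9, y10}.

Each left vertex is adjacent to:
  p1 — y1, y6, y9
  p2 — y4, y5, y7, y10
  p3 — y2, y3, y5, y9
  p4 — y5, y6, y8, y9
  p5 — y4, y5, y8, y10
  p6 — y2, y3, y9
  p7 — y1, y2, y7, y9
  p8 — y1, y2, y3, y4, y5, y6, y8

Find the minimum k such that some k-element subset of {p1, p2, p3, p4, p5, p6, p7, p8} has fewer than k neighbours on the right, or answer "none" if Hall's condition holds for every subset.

A matching saturating every left vertex exists, for instance p1→y1, p2→y10, p3→y2, p4→y8, p5→y4, p6→y3, p7→y7, p8→y6.
By Hall's marriage theorem, this means |N(S)| ≥ |S| for every subset S, so no violating subset exists.

none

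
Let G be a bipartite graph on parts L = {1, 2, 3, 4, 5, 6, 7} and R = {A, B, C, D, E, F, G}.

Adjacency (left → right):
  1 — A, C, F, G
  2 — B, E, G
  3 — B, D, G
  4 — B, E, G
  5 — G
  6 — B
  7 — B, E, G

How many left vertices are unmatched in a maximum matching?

2

One maximum matching: 1→F, 2→E, 3→D, 4→B, 5→G.
The set {2, 4, 5, 6, 7} has only 3 neighbours ({B, E, G}), so by Hall's theorem at most 5 of the 7 left vertices can be matched.
That matches 5 of the 7, leaving 2 unmatched; no matching can do better.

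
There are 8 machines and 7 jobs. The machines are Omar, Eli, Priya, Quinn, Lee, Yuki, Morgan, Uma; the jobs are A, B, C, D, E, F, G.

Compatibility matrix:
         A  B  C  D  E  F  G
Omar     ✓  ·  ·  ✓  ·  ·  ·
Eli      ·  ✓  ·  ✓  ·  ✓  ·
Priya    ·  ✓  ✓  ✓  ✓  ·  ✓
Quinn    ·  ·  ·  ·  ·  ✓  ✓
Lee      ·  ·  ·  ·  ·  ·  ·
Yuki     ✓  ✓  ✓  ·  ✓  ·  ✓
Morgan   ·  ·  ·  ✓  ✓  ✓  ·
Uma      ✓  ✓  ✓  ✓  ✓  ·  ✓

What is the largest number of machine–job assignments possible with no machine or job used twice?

A valid assignment of size 7: Omar–A, Eli–B, Priya–E, Quinn–F, Yuki–C, Morgan–D, Uma–G.
The set {Lee} has only 0 neighbours (∅), so by Hall's theorem at most 7 of the 8 machines can be matched.

7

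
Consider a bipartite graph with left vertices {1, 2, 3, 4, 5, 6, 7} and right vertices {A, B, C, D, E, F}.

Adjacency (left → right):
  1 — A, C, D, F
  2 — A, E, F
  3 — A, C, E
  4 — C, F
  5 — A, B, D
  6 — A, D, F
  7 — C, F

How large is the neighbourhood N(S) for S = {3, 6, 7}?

The union of neighbours of {3, 6, 7} is {A, C, D, E, F}, which has 5 elements.
Since |N(S)| = 5 ≥ |S| = 3, Hall's condition holds for this subset.

5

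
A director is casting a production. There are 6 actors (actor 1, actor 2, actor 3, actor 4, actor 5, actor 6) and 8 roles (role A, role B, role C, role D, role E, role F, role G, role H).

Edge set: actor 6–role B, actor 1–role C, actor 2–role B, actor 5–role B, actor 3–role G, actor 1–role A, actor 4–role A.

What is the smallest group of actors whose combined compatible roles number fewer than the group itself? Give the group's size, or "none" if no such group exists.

2

Take S = {actor 2, actor 5}. Its neighbourhood is {role B}, so |N(S)| = 1 < |S| = 2.
No single vertex violates Hall's condition since each has at least one neighbour, so 2 is the minimum.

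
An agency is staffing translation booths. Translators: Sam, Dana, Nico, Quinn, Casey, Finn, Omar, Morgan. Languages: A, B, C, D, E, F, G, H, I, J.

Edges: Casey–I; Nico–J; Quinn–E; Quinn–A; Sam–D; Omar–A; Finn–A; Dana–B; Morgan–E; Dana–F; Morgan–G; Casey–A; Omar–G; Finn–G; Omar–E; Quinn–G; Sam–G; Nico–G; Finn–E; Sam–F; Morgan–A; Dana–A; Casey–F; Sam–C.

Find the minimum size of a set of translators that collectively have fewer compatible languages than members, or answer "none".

4

Take S = {Quinn, Finn, Omar, Morgan}. Its neighbourhood is {A, E, G}, so |N(S)| = 3 < |S| = 4.
Every subset of size less than 4 has at least as many neighbours as members, so 4 is the minimum.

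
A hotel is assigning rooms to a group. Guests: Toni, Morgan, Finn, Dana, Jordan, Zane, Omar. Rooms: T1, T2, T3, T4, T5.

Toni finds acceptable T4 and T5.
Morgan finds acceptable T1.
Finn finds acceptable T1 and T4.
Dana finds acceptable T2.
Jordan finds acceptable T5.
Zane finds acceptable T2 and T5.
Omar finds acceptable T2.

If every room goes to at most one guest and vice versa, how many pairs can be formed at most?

4

A valid assignment of size 4: Toni–T5, Morgan–T1, Finn–T4, Dana–T2.
The set {Toni, Morgan, Finn, Dana, Jordan, Zane, Omar} has only 4 neighbours ({T1, T2, T4, T5}), so by Hall's theorem at most 4 of the 7 guests can be matched.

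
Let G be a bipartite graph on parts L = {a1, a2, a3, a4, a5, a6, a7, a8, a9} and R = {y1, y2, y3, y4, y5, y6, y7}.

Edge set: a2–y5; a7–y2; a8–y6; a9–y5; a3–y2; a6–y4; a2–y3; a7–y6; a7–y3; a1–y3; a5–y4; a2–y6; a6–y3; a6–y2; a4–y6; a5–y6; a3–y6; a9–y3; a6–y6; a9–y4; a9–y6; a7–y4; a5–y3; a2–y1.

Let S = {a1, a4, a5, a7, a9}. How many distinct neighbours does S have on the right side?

5

The union of neighbours of {a1, a4, a5, a7, a9} is {y2, y3, y4, y5, y6}, which has 5 elements.
Since |N(S)| = 5 ≥ |S| = 5, Hall's condition holds for this subset.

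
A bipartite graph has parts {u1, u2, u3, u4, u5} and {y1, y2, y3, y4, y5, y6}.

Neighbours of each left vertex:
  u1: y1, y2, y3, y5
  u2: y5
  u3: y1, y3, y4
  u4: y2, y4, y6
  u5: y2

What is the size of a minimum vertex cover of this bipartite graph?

5

A maximum matching has 5 edges (e.g. u1–y1, u2–y5, u3–y3, u4–y6, u5–y2).
By König's theorem the minimum vertex cover has the same size. One such cover is {u1, u2, u3, u4, u5}.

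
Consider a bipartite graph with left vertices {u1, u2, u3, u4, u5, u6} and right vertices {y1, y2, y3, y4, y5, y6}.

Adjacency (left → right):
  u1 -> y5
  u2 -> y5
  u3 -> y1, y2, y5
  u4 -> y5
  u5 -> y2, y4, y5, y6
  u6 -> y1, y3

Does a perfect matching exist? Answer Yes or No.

The set {u1, u2, u4} has only 1 neighbour ({y5}), so by Hall's theorem at most 4 of the 6 left vertices can be matched.
Hence no matching covers every left vertex.

No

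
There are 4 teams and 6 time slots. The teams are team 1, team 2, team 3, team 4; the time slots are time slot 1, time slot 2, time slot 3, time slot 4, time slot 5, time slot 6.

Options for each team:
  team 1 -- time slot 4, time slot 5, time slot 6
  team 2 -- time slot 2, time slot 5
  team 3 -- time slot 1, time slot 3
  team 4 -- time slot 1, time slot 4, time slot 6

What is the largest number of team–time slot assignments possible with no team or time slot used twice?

A valid assignment of size 4: team 1→time slot 5, team 2→time slot 2, team 3→time slot 3, team 4→time slot 4.
All 4 teams are matched, so no larger matching exists.

4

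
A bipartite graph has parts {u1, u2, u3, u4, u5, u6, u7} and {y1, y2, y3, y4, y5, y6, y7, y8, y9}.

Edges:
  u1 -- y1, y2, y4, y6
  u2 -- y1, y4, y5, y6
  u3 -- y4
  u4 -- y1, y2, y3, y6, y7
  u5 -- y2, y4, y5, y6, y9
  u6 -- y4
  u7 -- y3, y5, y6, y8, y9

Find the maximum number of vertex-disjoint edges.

6

For example, pair u1-y2, u2-y1, u3-y4, u4-y7, u5-y9, u7-y6.
The set {u3, u6} has only 1 neighbour ({y4}), so by Hall's theorem at most 6 of the 7 left vertices can be matched.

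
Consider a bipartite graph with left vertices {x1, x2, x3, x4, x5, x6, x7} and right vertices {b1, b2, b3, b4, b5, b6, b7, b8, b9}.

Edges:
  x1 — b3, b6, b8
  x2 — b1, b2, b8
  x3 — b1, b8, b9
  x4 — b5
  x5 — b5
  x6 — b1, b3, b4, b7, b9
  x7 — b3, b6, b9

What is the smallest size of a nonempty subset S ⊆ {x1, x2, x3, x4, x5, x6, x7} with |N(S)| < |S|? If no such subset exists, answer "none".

Take S = {x4, x5}. Its neighbourhood is {b5}, so |N(S)| = 1 < |S| = 2.
No single vertex violates Hall's condition since each has at least one neighbour, so 2 is the minimum.

2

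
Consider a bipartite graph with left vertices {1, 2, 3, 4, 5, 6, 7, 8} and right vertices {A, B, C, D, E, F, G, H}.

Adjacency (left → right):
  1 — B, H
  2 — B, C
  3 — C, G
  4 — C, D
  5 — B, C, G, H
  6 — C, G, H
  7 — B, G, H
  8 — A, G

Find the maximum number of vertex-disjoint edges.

6

A valid assignment of size 6: 1–H, 2–C, 3–G, 4–D, 5–B, 8–A.
The set {1, 2, 3, 5, 6, 7} has only 4 neighbours ({B, C, G, H}), so by Hall's theorem at most 6 of the 8 left vertices can be matched.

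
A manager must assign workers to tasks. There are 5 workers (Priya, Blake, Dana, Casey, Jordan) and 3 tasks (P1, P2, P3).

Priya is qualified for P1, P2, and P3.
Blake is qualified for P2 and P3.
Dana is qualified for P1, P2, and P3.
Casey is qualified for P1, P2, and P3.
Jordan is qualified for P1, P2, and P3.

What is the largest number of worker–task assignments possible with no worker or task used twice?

3

A valid assignment of size 3: Priya→P3, Blake→P2, Dana→P1.
The set {Priya, Blake, Dana, Casey, Jordan} has only 3 neighbours ({P1, P2, P3}), so by Hall's theorem at most 3 of the 5 workers can be matched.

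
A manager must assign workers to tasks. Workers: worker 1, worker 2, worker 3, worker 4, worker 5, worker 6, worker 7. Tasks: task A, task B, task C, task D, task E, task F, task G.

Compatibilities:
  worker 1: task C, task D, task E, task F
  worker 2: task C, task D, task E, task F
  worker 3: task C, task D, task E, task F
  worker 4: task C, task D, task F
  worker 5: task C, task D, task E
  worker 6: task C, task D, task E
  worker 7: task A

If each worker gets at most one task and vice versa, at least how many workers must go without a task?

A valid assignment of size 5: worker 1–task C, worker 2–task E, worker 3–task F, worker 4–task D, worker 7–task A.
The set {worker 1, worker 2, worker 3, worker 4, worker 5, worker 6} has only 4 neighbours ({task C, task D, task E, task F}), so by Hall's theorem at most 5 of the 7 workers can be matched.
That matches 5 of the 7, leaving 2 unmatched; no matching can do better.

2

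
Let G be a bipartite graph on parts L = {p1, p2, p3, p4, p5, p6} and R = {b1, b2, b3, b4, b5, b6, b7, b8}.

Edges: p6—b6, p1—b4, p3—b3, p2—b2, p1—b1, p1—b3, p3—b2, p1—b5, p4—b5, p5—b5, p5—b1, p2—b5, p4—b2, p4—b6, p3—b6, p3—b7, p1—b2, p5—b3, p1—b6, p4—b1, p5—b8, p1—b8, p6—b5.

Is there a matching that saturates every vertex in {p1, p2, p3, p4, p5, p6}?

Yes

For example, pair p1→b1, p2→b2, p3→b3, p4→b6, p5→b8, p6→b5.
All 6 left vertices are covered.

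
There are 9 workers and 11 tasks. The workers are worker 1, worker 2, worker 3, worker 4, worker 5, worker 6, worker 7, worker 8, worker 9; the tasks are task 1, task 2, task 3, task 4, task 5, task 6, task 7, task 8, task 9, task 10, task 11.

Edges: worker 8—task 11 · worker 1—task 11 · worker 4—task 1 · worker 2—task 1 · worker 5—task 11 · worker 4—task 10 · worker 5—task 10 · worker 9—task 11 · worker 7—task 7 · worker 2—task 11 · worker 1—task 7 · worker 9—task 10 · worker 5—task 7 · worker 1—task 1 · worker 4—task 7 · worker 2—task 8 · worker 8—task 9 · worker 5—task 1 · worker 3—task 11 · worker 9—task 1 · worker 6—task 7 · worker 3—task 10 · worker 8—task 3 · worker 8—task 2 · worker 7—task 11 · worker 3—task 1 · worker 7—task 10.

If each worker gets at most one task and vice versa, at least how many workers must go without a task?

3

One maximum matching: worker 1-task 11, worker 2-task 8, worker 3-task 10, worker 4-task 1, worker 5-task 7, worker 8-task 2.
The set {worker 1, worker 3, worker 4, worker 5, worker 6, worker 7, worker 9} has only 4 neighbours ({task 1, task 10, task 11, task 7}), so by Hall's theorem at most 6 of the 9 workers can be matched.
That matches 6 of the 9, leaving 3 unmatched; no matching can do better.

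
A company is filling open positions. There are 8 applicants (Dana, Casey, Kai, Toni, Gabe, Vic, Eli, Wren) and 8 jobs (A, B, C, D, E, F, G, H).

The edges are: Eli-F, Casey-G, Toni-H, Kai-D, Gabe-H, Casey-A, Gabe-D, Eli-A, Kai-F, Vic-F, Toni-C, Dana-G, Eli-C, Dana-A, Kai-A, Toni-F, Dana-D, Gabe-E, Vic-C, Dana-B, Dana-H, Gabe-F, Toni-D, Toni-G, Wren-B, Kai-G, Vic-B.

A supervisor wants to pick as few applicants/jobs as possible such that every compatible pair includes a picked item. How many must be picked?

The 8 edges Dana–H, Casey–A, Kai–D, Toni–G, Gabe–E, Vic–F, Eli–C, Wren–B form a matching, so any vertex cover needs at least 8 vertices (one per matched edge).
Conversely {Dana, Casey, Kai, Toni, Gabe, Vic, Eli, Wren} meets every edge and has exactly 8 vertices, so 8 is optimal.

8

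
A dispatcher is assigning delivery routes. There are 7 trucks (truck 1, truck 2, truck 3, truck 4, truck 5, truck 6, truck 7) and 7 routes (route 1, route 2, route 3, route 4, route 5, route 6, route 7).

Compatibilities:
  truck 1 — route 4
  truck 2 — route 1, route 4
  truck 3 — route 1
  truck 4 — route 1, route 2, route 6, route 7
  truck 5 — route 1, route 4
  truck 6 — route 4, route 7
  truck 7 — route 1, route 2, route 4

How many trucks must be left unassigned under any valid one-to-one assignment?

A valid assignment of size 5: truck 1-route 4, truck 2-route 1, truck 4-route 6, truck 6-route 7, truck 7-route 2.
The set {truck 1, truck 2, truck 3, truck 5} has only 2 neighbours ({route 1, route 4}), so by Hall's theorem at most 5 of the 7 trucks can be matched.
That matches 5 of the 7, leaving 2 unmatched; no matching can do better.

2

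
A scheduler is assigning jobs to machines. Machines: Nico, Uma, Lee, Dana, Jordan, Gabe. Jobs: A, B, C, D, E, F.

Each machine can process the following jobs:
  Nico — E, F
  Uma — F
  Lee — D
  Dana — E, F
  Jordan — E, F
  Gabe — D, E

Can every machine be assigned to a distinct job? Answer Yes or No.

The set {Nico, Uma, Lee, Dana, Jordan, Gabe} has only 3 neighbours ({D, E, F}), so by Hall's theorem at most 3 of the 6 machines can be matched.
Hence no matching covers every machine.

No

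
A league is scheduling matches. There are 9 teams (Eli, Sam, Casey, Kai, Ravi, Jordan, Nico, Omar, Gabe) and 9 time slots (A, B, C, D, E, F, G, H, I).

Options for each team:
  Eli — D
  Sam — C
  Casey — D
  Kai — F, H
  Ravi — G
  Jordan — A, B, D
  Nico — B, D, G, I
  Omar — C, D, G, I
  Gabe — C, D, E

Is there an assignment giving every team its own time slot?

No

The set {Eli, Casey} has only 1 neighbour ({D}), so by Hall's theorem at most 8 of the 9 teams can be matched.
Hence no matching covers every team.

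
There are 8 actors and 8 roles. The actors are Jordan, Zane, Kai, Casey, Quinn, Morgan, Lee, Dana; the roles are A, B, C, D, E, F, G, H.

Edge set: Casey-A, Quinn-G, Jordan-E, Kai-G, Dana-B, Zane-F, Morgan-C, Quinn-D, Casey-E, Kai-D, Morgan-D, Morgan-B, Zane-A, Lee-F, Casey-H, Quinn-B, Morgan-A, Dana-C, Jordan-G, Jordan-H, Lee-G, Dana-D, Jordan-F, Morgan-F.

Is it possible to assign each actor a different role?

Yes

For example, pair Jordan→H, Zane→A, Kai→D, Casey→E, Quinn→G, Morgan→C, Lee→F, Dana→B.
All 8 actors are covered.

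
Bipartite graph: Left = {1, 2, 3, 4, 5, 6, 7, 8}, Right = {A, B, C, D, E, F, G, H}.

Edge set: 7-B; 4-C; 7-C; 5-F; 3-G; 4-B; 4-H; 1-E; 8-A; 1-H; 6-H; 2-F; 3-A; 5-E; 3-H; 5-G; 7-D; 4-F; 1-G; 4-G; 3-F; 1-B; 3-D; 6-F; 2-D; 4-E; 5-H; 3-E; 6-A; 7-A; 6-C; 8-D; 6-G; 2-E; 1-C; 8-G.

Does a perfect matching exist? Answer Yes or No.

Yes

One maximum matching: 1→B, 2→D, 3→E, 4→H, 5→F, 6→A, 7→C, 8→G.
Every left vertex is matched, so this is a perfect matching.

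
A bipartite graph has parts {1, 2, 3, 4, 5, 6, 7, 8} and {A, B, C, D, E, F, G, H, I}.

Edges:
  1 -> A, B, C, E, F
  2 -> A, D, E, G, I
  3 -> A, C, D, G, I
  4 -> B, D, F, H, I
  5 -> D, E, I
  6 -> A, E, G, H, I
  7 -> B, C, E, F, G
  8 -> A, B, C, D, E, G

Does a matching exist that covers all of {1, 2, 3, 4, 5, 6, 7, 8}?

One maximum matching: 1-F, 2-A, 3-I, 4-B, 5-D, 6-H, 7-E, 8-G.
Every left vertex is matched, so this matching saturates all of them.

Yes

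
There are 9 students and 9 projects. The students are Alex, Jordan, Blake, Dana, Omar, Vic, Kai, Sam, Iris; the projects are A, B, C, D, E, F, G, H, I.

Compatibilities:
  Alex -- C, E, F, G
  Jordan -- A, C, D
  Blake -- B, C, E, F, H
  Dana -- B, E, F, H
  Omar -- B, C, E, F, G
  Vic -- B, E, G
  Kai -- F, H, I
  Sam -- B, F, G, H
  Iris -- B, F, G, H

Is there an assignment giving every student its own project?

No

The set {Alex, Blake, Dana, Omar, Vic, Sam, Iris} has only 6 neighbours ({B, C, E, F, G, H}), so by Hall's theorem at most 8 of the 9 students can be matched.
Hence no matching covers every student.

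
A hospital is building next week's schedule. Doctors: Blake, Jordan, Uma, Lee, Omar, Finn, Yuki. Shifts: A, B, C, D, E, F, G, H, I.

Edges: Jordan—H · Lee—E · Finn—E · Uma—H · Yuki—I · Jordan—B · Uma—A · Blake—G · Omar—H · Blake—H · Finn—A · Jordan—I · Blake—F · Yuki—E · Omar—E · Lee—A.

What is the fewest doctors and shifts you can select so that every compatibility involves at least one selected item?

{Blake, Jordan, Yuki, A, E, H} is a vertex cover of size 6: every edge has an endpoint in this set.
No smaller cover exists because Blake–F, Jordan–B, Uma–H, Lee–A, Omar–E, Yuki–I is a matching of size 6, and a cover must include an endpoint of each of these disjoint edges (König's theorem).

6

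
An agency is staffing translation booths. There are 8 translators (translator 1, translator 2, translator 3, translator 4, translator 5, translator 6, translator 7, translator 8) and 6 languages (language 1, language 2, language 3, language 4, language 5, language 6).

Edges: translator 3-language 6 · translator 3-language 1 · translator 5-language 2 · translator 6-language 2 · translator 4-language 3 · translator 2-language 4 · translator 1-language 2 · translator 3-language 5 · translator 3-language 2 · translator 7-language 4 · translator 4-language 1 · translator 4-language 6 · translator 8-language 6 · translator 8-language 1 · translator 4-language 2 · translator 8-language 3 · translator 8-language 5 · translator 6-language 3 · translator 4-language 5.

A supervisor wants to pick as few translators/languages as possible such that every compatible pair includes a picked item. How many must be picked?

6

The 6 edges translator 1–language 2, translator 2–language 4, translator 3–language 5, translator 4–language 1, translator 6–language 3, translator 8–language 6 form a matching, so any vertex cover needs at least 6 vertices (one per matched edge).
Conversely {translator 3, translator 4, translator 6, translator 8, language 2, language 4} meets every edge and has exactly 6 vertices, so 6 is optimal.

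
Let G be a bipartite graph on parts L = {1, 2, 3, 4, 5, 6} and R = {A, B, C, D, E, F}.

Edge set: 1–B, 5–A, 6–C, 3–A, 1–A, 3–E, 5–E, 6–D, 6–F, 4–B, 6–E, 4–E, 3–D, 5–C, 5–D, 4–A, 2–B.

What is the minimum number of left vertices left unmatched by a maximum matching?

For example, pair 1→A, 2→B, 3→D, 4→E, 5→C, 6→F.
This saturates every left vertex, so 6 is the maximum.
That matches 6 of the 6, leaving 0 unmatched; no matching can do better.

0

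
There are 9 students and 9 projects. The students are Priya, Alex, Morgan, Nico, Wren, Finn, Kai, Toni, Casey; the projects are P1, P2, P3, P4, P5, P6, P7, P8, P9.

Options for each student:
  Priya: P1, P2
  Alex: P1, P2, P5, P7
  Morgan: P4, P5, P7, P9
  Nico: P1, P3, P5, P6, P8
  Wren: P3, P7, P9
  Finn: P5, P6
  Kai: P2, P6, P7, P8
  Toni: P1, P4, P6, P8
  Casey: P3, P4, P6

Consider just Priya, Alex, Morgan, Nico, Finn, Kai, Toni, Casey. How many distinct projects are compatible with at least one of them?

The union of neighbours of {Priya, Alex, Morgan, Nico, Finn, Kai, Toni, Casey} is {P1, P2, P3, P4, P5, P6, P7, P8, P9}, which has 9 elements.
Since |N(S)| = 9 ≥ |S| = 8, Hall's condition holds for this subset.

9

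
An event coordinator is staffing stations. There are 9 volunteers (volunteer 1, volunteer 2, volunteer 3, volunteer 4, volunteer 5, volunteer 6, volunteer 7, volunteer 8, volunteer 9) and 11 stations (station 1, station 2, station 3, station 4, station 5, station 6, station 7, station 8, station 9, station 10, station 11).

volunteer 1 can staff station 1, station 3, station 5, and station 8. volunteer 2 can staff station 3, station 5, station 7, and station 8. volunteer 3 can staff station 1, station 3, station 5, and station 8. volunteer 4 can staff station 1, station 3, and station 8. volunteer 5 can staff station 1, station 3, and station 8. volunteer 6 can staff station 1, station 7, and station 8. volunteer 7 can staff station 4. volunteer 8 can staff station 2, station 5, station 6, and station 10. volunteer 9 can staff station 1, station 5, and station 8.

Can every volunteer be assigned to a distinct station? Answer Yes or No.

The set {volunteer 1, volunteer 2, volunteer 3, volunteer 4, volunteer 5, volunteer 6, volunteer 9} has only 5 neighbours ({station 1, station 3, station 5, station 7, station 8}), so by Hall's theorem at most 7 of the 9 volunteers can be matched.
Hence no matching covers every volunteer.

No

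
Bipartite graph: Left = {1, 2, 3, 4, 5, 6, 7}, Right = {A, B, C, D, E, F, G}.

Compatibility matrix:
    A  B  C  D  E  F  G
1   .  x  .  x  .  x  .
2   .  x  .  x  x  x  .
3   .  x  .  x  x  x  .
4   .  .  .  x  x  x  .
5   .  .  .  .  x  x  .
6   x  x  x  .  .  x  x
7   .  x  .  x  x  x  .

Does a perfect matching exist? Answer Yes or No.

The set {1, 2, 3, 4, 5, 7} has only 4 neighbours ({B, D, E, F}), so by Hall's theorem at most 5 of the 7 left vertices can be matched.
Hence no matching covers every left vertex.

No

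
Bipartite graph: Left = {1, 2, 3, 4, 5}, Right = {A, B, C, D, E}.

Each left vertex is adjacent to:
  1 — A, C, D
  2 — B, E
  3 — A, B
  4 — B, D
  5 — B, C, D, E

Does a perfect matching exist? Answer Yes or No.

Yes

One maximum matching: 1→C, 2→E, 3→A, 4→D, 5→B.
Every left vertex is matched, so this is a perfect matching.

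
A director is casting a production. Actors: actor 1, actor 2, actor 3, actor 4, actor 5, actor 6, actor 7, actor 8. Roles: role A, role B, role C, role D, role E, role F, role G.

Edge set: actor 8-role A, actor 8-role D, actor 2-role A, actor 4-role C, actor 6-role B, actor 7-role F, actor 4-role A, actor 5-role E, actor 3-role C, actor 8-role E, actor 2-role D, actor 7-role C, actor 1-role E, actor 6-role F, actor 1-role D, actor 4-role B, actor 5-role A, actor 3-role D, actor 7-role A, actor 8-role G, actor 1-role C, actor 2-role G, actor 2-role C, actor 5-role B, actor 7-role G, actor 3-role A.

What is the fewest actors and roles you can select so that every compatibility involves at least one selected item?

A maximum matching has 7 edges (e.g. actor 1–role C, actor 2–role D, actor 3–role A, actor 4–role B, actor 5–role E, actor 6–role F, actor 7–role G).
By König's theorem the minimum vertex cover has the same size. One such cover is {role A, role B, role C, role D, role E, role F, role G}.

7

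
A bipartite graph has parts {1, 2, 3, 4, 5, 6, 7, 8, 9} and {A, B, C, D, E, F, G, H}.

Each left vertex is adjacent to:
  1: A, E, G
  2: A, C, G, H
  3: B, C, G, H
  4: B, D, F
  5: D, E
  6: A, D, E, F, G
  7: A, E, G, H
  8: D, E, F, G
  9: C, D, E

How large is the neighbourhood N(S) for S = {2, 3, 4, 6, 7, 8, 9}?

8

The union of neighbours of {2, 3, 4, 6, 7, 8, 9} is {A, B, C, D, E, F, G, H}, which has 8 elements.
Since |N(S)| = 8 ≥ |S| = 7, Hall's condition holds for this subset.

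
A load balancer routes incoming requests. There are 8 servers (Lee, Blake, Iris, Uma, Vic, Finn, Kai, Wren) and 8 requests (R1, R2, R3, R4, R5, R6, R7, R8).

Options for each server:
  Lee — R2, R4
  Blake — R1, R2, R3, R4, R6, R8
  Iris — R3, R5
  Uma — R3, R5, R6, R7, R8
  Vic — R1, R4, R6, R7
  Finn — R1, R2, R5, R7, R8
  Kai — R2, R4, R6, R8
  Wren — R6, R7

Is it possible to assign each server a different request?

Yes

For example, pair Lee–R2, Blake–R3, Iris–R5, Uma–R6, Vic–R4, Finn–R1, Kai–R8, Wren–R7.
All 8 servers are covered.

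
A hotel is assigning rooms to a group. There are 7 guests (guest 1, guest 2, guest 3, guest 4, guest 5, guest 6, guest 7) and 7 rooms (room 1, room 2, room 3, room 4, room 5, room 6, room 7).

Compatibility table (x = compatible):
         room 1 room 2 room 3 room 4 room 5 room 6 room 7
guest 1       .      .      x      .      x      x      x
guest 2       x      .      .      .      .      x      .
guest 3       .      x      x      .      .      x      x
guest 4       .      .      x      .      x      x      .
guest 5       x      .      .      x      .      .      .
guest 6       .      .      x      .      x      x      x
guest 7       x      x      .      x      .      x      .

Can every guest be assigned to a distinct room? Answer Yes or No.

Yes

For example, pair guest 1→room 7, guest 2→room 6, guest 3→room 2, guest 4→room 3, guest 5→room 1, guest 6→room 5, guest 7→room 4.
Every guest is matched, so this is a perfect matching.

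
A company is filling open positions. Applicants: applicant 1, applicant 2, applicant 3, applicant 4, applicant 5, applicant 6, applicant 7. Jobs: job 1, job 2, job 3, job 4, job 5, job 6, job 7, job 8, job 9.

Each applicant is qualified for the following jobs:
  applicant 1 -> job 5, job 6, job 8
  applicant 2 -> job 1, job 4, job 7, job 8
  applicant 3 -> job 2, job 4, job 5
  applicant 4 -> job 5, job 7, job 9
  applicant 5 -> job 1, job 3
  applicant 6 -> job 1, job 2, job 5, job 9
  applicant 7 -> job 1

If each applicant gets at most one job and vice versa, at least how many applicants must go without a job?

0

For example, pair applicant 1–job 6, applicant 2–job 4, applicant 3–job 2, applicant 4–job 5, applicant 5–job 3, applicant 6–job 9, applicant 7–job 1.
All 7 applicants are matched, so no larger matching exists.
That matches 7 of the 7, leaving 0 unmatched; no matching can do better.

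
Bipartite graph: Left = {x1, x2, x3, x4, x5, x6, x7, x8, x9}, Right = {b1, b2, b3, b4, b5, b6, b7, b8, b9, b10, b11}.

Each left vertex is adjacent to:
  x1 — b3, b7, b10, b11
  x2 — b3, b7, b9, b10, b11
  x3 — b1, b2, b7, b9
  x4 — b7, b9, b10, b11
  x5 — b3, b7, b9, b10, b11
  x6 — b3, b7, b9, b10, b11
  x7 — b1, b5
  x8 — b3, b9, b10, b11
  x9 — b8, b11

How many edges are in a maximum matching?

For example, pair x1–b3, x2–b10, x3–b2, x4–b9, x5–b11, x6–b7, x7–b5, x9–b8.
The set {x1, x2, x4, x5, x6, x8} has only 5 neighbours ({b10, b11, b3, b7, b9}), so by Hall's theorem at most 8 of the 9 left vertices can be matched.

8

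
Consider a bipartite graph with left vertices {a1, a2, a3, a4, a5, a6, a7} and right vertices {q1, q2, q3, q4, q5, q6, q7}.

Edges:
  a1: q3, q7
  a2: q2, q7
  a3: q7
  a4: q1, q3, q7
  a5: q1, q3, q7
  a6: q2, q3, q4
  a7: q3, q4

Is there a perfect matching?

The set {a1, a2, a3, a4, a5, a6, a7} has only 5 neighbours ({q1, q2, q3, q4, q7}), so by Hall's theorem at most 5 of the 7 left vertices can be matched.
Hence no matching covers every left vertex.

No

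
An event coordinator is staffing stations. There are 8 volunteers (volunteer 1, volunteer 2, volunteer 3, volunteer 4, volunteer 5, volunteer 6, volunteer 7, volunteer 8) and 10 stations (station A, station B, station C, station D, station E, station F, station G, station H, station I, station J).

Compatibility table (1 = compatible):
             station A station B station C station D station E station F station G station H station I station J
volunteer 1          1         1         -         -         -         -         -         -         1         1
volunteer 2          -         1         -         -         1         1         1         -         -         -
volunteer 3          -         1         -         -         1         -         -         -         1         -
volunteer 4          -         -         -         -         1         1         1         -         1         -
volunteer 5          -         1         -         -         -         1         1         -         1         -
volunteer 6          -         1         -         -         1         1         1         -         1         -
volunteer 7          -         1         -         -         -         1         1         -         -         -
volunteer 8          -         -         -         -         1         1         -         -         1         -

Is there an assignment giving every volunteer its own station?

No

The set {volunteer 2, volunteer 3, volunteer 4, volunteer 5, volunteer 6, volunteer 7, volunteer 8} has only 5 neighbours ({station B, station E, station F, station G, station I}), so by Hall's theorem at most 6 of the 8 volunteers can be matched.
Hence no matching covers every volunteer.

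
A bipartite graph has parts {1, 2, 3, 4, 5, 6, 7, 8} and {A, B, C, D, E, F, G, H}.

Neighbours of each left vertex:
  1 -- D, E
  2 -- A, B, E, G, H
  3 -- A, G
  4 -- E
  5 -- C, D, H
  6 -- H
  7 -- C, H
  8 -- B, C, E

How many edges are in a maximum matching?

7

One maximum matching: 1→D, 2→A, 3→G, 4→E, 5→C, 6→H, 8→B.
The set {1, 4, 5, 6, 7} has only 4 neighbours ({C, D, E, H}), so by Hall's theorem at most 7 of the 8 left vertices can be matched.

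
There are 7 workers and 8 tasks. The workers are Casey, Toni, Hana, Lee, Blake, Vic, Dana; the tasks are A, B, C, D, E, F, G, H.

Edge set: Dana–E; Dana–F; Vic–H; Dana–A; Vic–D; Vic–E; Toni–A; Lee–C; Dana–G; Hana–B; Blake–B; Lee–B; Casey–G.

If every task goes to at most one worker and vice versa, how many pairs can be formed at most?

For example, pair Casey-G, Toni-A, Hana-B, Lee-C, Vic-D, Dana-E.
The set {Hana, Blake} has only 1 neighbour ({B}), so by Hall's theorem at most 6 of the 7 workers can be matched.

6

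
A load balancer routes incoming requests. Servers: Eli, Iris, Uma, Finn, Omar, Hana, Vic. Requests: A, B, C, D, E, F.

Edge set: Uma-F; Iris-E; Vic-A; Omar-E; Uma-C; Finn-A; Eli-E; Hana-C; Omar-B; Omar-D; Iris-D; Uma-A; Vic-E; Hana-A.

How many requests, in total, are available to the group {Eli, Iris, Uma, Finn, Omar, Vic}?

6

The union of neighbours of {Eli, Iris, Uma, Finn, Omar, Vic} is {A, B, C, D, E, F}, which has 6 elements.
Since |N(S)| = 6 ≥ |S| = 6, Hall's condition holds for this subset.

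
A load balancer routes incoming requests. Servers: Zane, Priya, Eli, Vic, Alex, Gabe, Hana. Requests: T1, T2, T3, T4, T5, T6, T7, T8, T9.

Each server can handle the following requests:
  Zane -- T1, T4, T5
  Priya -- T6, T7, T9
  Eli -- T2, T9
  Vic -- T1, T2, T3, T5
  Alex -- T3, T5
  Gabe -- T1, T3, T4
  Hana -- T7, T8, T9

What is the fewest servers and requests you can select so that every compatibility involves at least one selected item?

7

A maximum matching has 7 edges (e.g. Zane–T1, Priya–T7, Eli–T2, Vic–T5, Alex–T3, Gabe–T4, Hana–T9).
By König's theorem the minimum vertex cover has the same size. One such cover is {Zane, Priya, Eli, Vic, Alex, Gabe, Hana}.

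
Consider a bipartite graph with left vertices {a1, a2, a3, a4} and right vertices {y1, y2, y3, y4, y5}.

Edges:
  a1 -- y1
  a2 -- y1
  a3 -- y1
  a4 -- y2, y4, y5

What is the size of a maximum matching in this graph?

A valid assignment of size 2: a1→y1, a4→y2.
The set {a1, a2, a3} has only 1 neighbour ({y1}), so by Hall's theorem at most 2 of the 4 left vertices can be matched.

2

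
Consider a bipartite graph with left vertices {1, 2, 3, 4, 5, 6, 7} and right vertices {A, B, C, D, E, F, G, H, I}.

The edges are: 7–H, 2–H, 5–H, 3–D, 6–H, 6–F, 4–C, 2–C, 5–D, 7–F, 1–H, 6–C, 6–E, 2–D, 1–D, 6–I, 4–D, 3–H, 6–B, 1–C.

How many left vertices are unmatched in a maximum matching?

For example, pair 1–C, 2–H, 3–D, 6–E, 7–F.
The set {1, 2, 3, 4, 5} has only 3 neighbours ({C, D, H}), so by Hall's theorem at most 5 of the 7 left vertices can be matched.
That matches 5 of the 7, leaving 2 unmatched; no matching can do better.

2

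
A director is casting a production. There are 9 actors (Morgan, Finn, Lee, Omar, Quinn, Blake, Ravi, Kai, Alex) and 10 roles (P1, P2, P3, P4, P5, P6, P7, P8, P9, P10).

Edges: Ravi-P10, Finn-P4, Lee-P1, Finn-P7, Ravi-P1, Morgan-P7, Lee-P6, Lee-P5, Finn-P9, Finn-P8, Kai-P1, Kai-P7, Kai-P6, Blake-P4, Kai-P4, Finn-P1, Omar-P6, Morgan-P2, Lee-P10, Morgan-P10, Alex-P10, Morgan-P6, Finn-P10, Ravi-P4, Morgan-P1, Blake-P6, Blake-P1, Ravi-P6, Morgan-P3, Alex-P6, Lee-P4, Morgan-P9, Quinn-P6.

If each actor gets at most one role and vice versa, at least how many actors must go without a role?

1

A valid assignment of size 8: Morgan→P3, Finn→P8, Lee→P5, Omar→P6, Blake→P4, Ravi→P1, Kai→P7, Alex→P10.
The set {Omar, Quinn} has only 1 neighbour ({P6}), so by Hall's theorem at most 8 of the 9 actors can be matched.
That matches 8 of the 9, leaving 1 unmatched; no matching can do better.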